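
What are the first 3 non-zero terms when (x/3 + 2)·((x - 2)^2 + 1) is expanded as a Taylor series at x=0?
2·x^2/3 - 19·x/3 + 10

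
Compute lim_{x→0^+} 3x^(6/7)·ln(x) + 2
The product is a 0·∞ indeterminate form at x → 0⁺.
Rewrite the product as 3·ln(x) / x^(-6/7) and apply L'Hôpital, or use the standard hierarchy x^(-6/7) ≫ |ln x| as x → 0⁺.
The indeterminate product → 0, so the limit = 2.

Final answer: 2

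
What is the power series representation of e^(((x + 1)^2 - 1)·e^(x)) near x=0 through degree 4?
16·x^4 + 28·x^3/3 + 5·x^2 + 2·x + 1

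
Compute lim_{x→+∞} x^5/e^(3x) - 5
The quotient is an ∞/∞ indeterminate form as x → +∞.
The exponential denominator e^(3x) dominates the polynomial numerator (e^x ≫ x^5 as x → ∞), so the quotient → 0.
Adding the constant: 0 - 5 = -5. Limit = -5.

Final answer: -5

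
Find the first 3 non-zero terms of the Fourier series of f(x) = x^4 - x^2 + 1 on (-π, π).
(52 - 8·π^2)·cos(x) + (-4 + 2·π^2)·cos(2·x) - π^2/3 + 1 + π^4/5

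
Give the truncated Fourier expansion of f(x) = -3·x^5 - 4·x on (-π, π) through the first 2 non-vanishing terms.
(-728 - 6·π^4 + 120·π^2)·sin(x) + (-15·π^2 + 53/2 + 3·π^4)·sin(2·x)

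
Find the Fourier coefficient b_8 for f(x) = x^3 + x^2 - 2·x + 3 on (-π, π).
b_8 = (1/π) ∫_{-π}^{π} f(x)·sin(8x) dx.
Evaluate the integral (use parity and integration by parts as needed): b_8 = 67/128 - π^2/4.

Final answer: 67/128 - π^2/4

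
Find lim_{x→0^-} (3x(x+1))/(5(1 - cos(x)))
Both numerator and denominator → 0 as x → 0^-; this is a 0/0 indeterminate form.
Expand each to leading order near x = 0: numerator ~ 3·x, denominator ~ 5·x^2/2.
The limit of the ratio is -∞.

Final answer: -∞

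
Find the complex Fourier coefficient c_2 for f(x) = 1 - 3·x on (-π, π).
Compute the real Fourier coefficients first: a_2 = 0, b_2 = 3.
Then c_2 = (a_2 − i·b_2)/2 = -3·i/2.

Final answer: -3·i/2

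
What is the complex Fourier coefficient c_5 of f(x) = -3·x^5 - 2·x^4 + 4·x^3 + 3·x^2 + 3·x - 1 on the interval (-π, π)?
Compute the real Fourier coefficients first: a_5 = -396/625 + 16·π^2/25, b_5 = -6·π^4/5 + 366/625 + 64·π^2/25.
Then c_5 = (a_5 − i·b_5)/2 = -198/625 + 8·π^2/25 - 32·i·π^2/25 - 183·i/625 + 3·i·π^4/5.

Final answer: -198/625 + 8·π^2/25 - 32·i·π^2/25 - 183·i/625 + 3·i·π^4/5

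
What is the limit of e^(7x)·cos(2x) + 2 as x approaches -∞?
Evaluate the dominant behaviour as x → -∞; each term tends to a finite value or vanishes.
Limit = 2.

Final answer: 2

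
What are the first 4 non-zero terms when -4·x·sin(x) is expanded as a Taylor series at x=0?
x^8/1260 - x^6/30 + 2·x^4/3 - 4·x^2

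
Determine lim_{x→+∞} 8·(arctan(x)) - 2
Evaluate the dominant behaviour as x → +∞; each term tends to a finite value or vanishes.
Limit = -2 + 4·π.

Final answer: -2 + 4·π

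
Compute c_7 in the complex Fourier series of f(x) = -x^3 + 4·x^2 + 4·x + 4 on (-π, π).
Compute the real Fourier coefficients first: a_7 = -16/49, b_7 = 404/343 - 2·π^2/7.
Then c_7 = (a_7 − i·b_7)/2 = -8/49 - 202·i/343 + i·π^2/7.

Final answer: -8/49 - 202·i/343 + i·π^2/7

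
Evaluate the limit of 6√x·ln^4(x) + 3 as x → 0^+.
The product is a 0·∞ indeterminate form at x → 0⁺.
Rewrite the product as 6·ln^4(x) / x^(-1/2) and apply L'Hôpital, or use the standard hierarchy x^(-1/2) ≫ |ln x|^4 as x → 0⁺.
The indeterminate product → 0, so the limit = 3.

Final answer: 3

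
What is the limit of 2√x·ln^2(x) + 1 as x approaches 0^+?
The product is a 0·∞ indeterminate form at x → 0⁺.
Rewrite the product as 2·ln^2(x) / x^(-1/2) and apply L'Hôpital, or use the standard hierarchy x^(-1/2) ≫ |ln x|^2 as x → 0⁺.
The indeterminate product → 0, so the limit = 1.

Final answer: 1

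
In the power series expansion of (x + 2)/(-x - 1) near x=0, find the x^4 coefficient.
Expand to order 4: (x + 2)/(-x - 1) = -x^4 + x^3 - x^2 + x - 2 + O(x^5).
The coefficient of x^4 is -1.

Final answer: -1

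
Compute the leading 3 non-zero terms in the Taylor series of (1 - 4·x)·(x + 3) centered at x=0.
-4·x^2 - 11·x + 3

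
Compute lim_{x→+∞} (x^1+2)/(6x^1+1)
This is an ∞/∞ indeterminate form as x → +∞.
Divide numerator and denominator by x and let the lower-order terms vanish; the leading terms give 1/6.
Limit = 1/6.

Final answer: 1/6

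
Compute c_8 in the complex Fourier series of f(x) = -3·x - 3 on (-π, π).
Compute the real Fourier coefficients first: a_8 = 0, b_8 = 3/4.
Then c_8 = (a_8 − i·b_8)/2 = -3·i/8.

Final answer: -3·i/8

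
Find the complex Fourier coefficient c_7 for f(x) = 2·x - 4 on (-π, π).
Compute the real Fourier coefficients first: a_7 = 0, b_7 = 4/7.
Then c_7 = (a_7 − i·b_7)/2 = -2·i/7.

Final answer: -2·i/7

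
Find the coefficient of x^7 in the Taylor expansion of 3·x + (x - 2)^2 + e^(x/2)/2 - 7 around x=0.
Expand to order 7: 3·x + (x - 2)^2 + e^(x/2)/2 - 7 = x^7/1290240 + x^6/92160 + x^5/7680 + x^4/768 + x^3/96 + 17·x^2/16 - 3·x/4 - 5/2 + O(x^8).
The coefficient of x^7 is 1/1290240.

Final answer: 1/1290240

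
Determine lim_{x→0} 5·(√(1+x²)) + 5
Direct substitution at x = 0 gives 10.

Final answer: 10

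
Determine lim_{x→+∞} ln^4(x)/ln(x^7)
This is an ∞/∞ indeterminate form as x → +∞.
Write ln(x^7) = 7·ln(x), reducing the quotient to ln^3(x)/7 → ∞.
Limit = ∞.

Final answer: ∞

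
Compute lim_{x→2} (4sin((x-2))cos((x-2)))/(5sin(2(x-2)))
Both numerator and denominator → 0 as x → 2; this is a 0/0 indeterminate form.
Expand each to leading order near x = 2: numerator ~ 4·(x - 2), denominator ~ 10·(x - 2).
The limit of the ratio is 2/5.

Final answer: 2/5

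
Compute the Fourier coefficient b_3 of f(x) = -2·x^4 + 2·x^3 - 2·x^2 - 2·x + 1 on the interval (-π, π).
b_3 = (1/π) ∫_{-π}^{π} f(x)·sin(3x) dx.
Evaluate the integral (use parity and integration by parts as needed): b_3 = -20/9 + 4·π^2/3.

Final answer: -20/9 + 4·π^2/3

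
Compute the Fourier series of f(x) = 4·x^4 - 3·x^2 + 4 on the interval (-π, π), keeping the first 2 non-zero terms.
(204 - 32·π^2)·cos(x) - π^2 + 4 + 4·π^4/5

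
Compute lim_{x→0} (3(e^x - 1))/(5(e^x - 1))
Both numerator and denominator → 0 as x → 0; this is a 0/0 indeterminate form.
Expand each to leading order near x = 0: numerator ~ 3·x, denominator ~ 5·x.
The limit of the ratio is 3/5.

Final answer: 3/5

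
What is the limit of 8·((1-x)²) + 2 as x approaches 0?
Direct substitution at x = 0 gives 10.

Final answer: 10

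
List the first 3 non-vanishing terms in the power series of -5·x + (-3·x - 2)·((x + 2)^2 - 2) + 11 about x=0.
-14·x^2 - 19·x + 7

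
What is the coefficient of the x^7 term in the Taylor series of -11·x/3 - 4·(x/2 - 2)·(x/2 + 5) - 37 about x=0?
Expand to order 7: -11·x/3 - 4·(x/2 - 2)·(x/2 + 5) - 37 = -x^2 - 29·x/3 + 3 + O(x^8).
The coefficient of x^7 is 0.

Final answer: 0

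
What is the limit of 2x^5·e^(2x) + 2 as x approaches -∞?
The product is a 0·∞ indeterminate form at x → -∞.
Rewrite the product as 2x^5 / e^(-2x) (an ∞/∞ form) and apply L'Hôpital, or use the standard hierarchy e^(2|x|) ≫ |x^5| as x → -∞.
The indeterminate product → 0, so the limit = 2.

Final answer: 2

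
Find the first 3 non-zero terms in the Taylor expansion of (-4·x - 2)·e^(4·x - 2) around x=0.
-32·x^2·e^(-2) - 12·x·e^(-2) - 2·e^(-2)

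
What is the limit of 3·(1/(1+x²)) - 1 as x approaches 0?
Direct substitution at x = 0 gives 2.

Final answer: 2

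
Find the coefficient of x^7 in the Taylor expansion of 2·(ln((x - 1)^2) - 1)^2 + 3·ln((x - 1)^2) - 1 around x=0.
Expand to order 7: 2·(ln((x - 1)^2) - 1)^2 + 3·ln((x - 1)^2) - 1 = 206·x^7/35 + 289·x^6/45 + 106·x^5/15 + 47·x^4/6 + 26·x^3/3 + 9·x^2 + 2·x + 1 + O(x^8).
The coefficient of x^7 is 206/35.

Final answer: 206/35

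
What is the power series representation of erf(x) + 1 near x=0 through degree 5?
x^5/(5·√(π)) - 2·x^3/(3·√(π)) + 2·x/√(π) + 1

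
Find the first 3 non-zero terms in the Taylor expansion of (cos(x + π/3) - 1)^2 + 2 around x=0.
x^2 + √(3)·x/2 + 9/4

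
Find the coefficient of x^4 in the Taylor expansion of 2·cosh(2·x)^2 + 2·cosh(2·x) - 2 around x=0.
Expand to order 4: 2·cosh(2·x)^2 + 2·cosh(2·x) - 2 = 12·x^4 + 12·x^2 + 2 + O(x^5).
The coefficient of x^4 is 12.

Final answer: 12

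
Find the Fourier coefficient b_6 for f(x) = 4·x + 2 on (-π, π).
b_6 = (1/π) ∫_{-π}^{π} f(x)·sin(6x) dx.
Evaluate the integral (use parity and integration by parts as needed): b_6 = -4/3.

Final answer: -4/3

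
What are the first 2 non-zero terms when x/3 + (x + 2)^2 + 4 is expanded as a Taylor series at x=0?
13·x/3 + 8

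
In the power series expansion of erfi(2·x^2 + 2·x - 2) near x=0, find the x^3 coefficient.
Expand to order 3: erfi(2·x^2 + 2·x - 2) = 16·x^3·e^(4)/√(π) - 12·x^2·e^(4)/√(π) + 4·x·e^(4)/√(π) - erfi(2) + O(x^4).
The coefficient of x^3 is 16·e^(4)/√(π).

Final answer: 16·e^(4)/√(π)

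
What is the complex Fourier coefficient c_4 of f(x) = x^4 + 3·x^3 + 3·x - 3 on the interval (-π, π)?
Compute the real Fourier coefficients first: a_4 = -3/16 + π^2/2, b_4 = -3·π^2/2 - 15/16.
Then c_4 = (a_4 − i·b_4)/2 = -3/32 + π^2/4 + 15·i/32 + 3·i·π^2/4.

Final answer: -3/32 + π^2/4 + 15·i/32 + 3·i·π^2/4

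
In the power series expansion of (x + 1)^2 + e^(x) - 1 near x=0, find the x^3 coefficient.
Expand to order 3: (x + 1)^2 + e^(x) - 1 = x^3/6 + 3·x^2/2 + 3·x + 1 + O(x^4).
The coefficient of x^3 is 1/6.

Final answer: 1/6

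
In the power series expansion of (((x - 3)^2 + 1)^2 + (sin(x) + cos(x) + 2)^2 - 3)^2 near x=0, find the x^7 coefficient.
Expand to order 7: (((x - 3)^2 + 1)^2 + (sin(x) + cos(x) + 2)^2 - 3)^2 = -478·x^7/105 + 11359·x^6/45 - 8572·x^5/5 + 19066·x^4/3 - 15280·x^3 + 24444·x^2 - 24168·x + 11236 + O(x^8).
The coefficient of x^7 is -478/105.

Final answer: -478/105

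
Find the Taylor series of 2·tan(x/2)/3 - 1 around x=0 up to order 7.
17·x^7/60480 + x^5/360 + x^3/36 + x/3 - 1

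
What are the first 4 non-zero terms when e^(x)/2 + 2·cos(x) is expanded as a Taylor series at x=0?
x^3/12 - 3·x^2/4 + x/2 + 5/2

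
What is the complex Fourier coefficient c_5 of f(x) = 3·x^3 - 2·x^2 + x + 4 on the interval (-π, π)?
Compute the real Fourier coefficients first: a_5 = 8/25, b_5 = 14/125 + 6·π^2/5.
Then c_5 = (a_5 − i·b_5)/2 = 4/25 - 3·i·π^2/5 - 7·i/125.

Final answer: 4/25 - 3·i·π^2/5 - 7·i/125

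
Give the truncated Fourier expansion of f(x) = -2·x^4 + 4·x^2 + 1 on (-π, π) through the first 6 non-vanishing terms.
(-112 + 16·π^2)·cos(x) + (10 - 4·π^2)·cos(2·x) + (-80/27 + 16·π^2/9)·cos(3·x) + (11/8 - π^2)·cos(4·x) + (-496/625 + 16·π^2/25)·cos(5·x) - 2·π^4/5 + 1 + 4·π^2/3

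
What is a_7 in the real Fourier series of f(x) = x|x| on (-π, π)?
a_7 = (1/π) ∫_{-π}^{π} f(x)·cos(7x) dx.
Evaluate the integral (use parity and integration by parts as needed): a_7 = 0.

Final answer: 0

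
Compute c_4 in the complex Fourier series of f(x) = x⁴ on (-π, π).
Compute the real Fourier coefficients first: a_4 = -3/16 + π^2/2, b_4 = 0.
Then c_4 = (a_4 − i·b_4)/2 = -3/32 + π^2/4.

Final answer: -3/32 + π^2/4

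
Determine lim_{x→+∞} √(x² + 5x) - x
As x → +∞: multiply by the conjugate to get (5x)/(√(x²+5x)+x); the denominator ~ 2x, so the limit is 5/2.
Limit = 5/2.

Final answer: 5/2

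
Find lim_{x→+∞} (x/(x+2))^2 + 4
As x → +∞: x/(x+2) = 1/(1 + 2/x) → 1, and the 2nd power of a limit-1 base also → 1; with the additive constant, 1 + 4 = 5.
Limit = 5.

Final answer: 5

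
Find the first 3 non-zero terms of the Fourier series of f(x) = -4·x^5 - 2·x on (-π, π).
(-964 - 8·π^4 + 160·π^2)·sin(x) + (-20·π^2 + 32 + 4·π^4)·sin(2·x) + (-8·π^4/3 - 428/81 + 160·π^2/27)·sin(3·x)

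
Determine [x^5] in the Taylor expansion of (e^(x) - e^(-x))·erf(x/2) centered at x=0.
Expand to order 5: (e^(x) - e^(-x))·erf(x/2) = x^4/(6·√(π)) + 2·x^2/√(π) + O(x^6).
The coefficient of x^5 is 0.

Final answer: 0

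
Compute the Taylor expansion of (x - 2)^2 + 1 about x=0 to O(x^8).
x^2 - 4·x + 5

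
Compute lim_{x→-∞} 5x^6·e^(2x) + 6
The product is a 0·∞ indeterminate form at x → -∞.
Rewrite the product as 5x^6 / e^(-2x) (an ∞/∞ form) and apply L'Hôpital, or use the standard hierarchy e^(2|x|) ≫ |x^6| as x → -∞.
The indeterminate product → 0, so the limit = 6.

Final answer: 6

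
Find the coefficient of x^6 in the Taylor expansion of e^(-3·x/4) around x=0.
Expand to order 6: e^(-3·x/4) = 81·x^6/327680 - 81·x^5/40960 + 27·x^4/2048 - 9·x^3/128 + 9·x^2/32 - 3·x/4 + 1 + O(x^7).
The coefficient of x^6 is 81/327680.

Final answer: 81/327680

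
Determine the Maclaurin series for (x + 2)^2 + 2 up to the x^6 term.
x^2 + 4·x + 6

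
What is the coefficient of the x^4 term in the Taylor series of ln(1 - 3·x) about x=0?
Expand to order 4: ln(1 - 3·x) = -81·x^4/4 - 9·x^3 - 9·x^2/2 - 3·x + O(x^5).
The coefficient of x^4 is -81/4.

Final answer: -81/4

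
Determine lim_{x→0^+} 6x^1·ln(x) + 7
The product is a 0·∞ indeterminate form at x → 0⁺.
Rewrite the product as 6·ln(x) / x^(-1) and apply L'Hôpital, or use the standard hierarchy x^(-1) ≫ |ln x| as x → 0⁺.
The indeterminate product → 0, so the limit = 7.

Final answer: 7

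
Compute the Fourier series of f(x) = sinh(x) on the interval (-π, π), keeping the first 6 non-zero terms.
sin(x)·sinh(π)/π - 4·sin(2·x)·sinh(π)/(5·π) + 3·sin(3·x)·sinh(π)/(5·π) - 8·sin(4·x)·sinh(π)/(17·π) + 5·sin(5·x)·sinh(π)/(13·π) - 12·sin(6·x)·sinh(π)/(37·π)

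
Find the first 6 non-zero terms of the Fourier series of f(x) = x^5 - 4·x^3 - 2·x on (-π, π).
(-48·π^2 + 2·π^4 + 284)·sin(x) + (-π^4 - 23/2 + 9·π^2)·sin(2·x) + (-112·π^2/27 + 116/81 + 2·π^4/3)·sin(3·x) + (-π^4/2 + 1/64 + 21·π^2/8)·sin(4·x) + (-48·π^2/25 - 212/625 + 2·π^4/5)·sin(5·x) + (-π^4/3 + 67/162 + 41·π^2/27)·sin(6·x)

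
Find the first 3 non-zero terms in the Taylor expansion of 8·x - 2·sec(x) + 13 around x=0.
-x^2 + 8·x + 11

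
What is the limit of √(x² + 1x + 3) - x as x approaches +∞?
This is an ∞ − ∞ indeterminate form.
Multiply and divide by the conjugate √(x²+1x + 3) + x; the x² terms cancel, leaving (1x + 3)/(√(x²+1x + 3)+x) → 1/2.
Limit = 1/2.

Final answer: 1/2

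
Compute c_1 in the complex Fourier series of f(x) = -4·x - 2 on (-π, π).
Compute the real Fourier coefficients first: a_1 = 0, b_1 = -8.
Then c_1 = (a_1 − i·b_1)/2 = 4·i.

Final answer: 4·i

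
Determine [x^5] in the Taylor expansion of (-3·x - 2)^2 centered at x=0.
Expand to order 5: (-3·x - 2)^2 = 9·x^2 + 12·x + 4 + O(x^6).
The coefficient of x^5 is 0.

Final answer: 0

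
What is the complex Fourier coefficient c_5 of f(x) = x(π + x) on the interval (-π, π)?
Compute the real Fourier coefficients first: a_5 = -4/25, b_5 = 2·π/5.
Then c_5 = (a_5 − i·b_5)/2 = -2/25 - i·π/5.

Final answer: -2/25 - i·π/5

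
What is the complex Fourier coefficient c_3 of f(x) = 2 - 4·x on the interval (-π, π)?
Compute the real Fourier coefficients first: a_3 = 0, b_3 = -8/3.
Then c_3 = (a_3 − i·b_3)/2 = 4·i/3.

Final answer: 4·i/3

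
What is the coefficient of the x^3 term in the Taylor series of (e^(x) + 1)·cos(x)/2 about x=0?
Expand to order 3: (e^(x) + 1)·cos(x)/2 = -x^3/6 - x^2/4 + x/2 + 1 + O(x^4).
The coefficient of x^3 is -1/6.

Final answer: -1/6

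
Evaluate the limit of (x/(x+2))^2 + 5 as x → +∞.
As x → +∞: x/(x+2) = 1/(1 + 2/x) → 1, and the 2nd power of a limit-1 base also → 1; with the additive constant, 1 + 5 = 6.
Limit = 6.

Final answer: 6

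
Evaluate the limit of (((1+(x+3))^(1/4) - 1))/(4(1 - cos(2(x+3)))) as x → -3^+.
Both numerator and denominator → 0 as x → -3^+; this is a 0/0 indeterminate form.
Expand each to leading order near x = -3: numerator ~ (x + 3)/4, denominator ~ 8·(x + 3)^2.
The limit of the ratio is ∞.

Final answer: ∞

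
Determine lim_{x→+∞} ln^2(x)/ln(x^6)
This is an ∞/∞ indeterminate form as x → +∞.
Write ln(x^6) = 6·ln(x), reducing the quotient to ln(x)/6 → ∞.
Limit = ∞.

Final answer: ∞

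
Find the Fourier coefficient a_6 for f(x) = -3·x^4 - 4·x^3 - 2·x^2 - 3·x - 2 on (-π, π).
a_6 = (1/π) ∫_{-π}^{π} f(x)·cos(6x) dx.
Evaluate the integral (use parity and integration by parts as needed): a_6 = -2·π^2/3 - 1/9.

Final answer: -2·π^2/3 - 1/9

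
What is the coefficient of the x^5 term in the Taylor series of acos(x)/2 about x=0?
Expand to order 5: acos(x)/2 = -3·x^5/80 - x^3/12 - x/2 + π/4 + O(x^6).
The coefficient of x^5 is -3/80.

Final answer: -3/80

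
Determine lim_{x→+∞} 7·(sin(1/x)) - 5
Evaluate the dominant behaviour as x → +∞; each term tends to a finite value or vanishes.
Limit = -5.

Final answer: -5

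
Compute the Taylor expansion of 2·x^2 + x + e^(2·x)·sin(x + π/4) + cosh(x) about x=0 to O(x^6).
√(2)·x^5/80 + x^4·(1/24 + 17·√(2)/48) + 13·√(2)·x^3/12 + x^2·(7·√(2)/4 + 5/2) + x·(1 + 3·√(2)/2) + √(2)/2 + 1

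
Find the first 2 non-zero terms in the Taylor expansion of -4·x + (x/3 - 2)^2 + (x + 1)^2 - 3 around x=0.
2 - 10·x/3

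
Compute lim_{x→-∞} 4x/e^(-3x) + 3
The quotient is an ∞/∞ indeterminate form as x → -∞.
Compare growth rates of the dominant terms (exponentials ≫ polynomials ≫ logarithms), or apply L'Hôpital's rule; the quotient → 0.
Adding the constant: 0 + 3 = 3. Limit = 3.

Final answer: 3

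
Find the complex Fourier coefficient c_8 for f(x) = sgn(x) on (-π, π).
Compute the real Fourier coefficients first: a_8 = 0, b_8 = 0.
Then c_8 = (a_8 − i·b_8)/2 = 0.

Final answer: 0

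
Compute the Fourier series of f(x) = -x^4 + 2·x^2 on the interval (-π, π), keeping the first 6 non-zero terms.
(-56 + 8·π^2)·cos(x) + (5 - 2·π^2)·cos(2·x) + (-40/27 + 8·π^2/9)·cos(3·x) + (11/16 - π^2/2)·cos(4·x) + (-248/625 + 8·π^2/25)·cos(5·x) - π^4/5 + 2·π^2/3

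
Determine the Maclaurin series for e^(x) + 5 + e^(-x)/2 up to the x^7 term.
x^7/10080 + x^6/480 + x^5/240 + x^4/16 + x^3/12 + 3·x^2/4 + x/2 + 13/2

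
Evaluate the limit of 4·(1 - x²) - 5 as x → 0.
Direct substitution at x = 0 gives -1.

Final answer: -1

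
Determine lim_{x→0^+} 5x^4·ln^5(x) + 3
The product is a 0·∞ indeterminate form at x → 0⁺.
Rewrite the product as 5·ln^5(x) / x^(-4) and apply L'Hôpital, or use the standard hierarchy x^(-4) ≫ |ln x|^5 as x → 0⁺.
The indeterminate product → 0, so the limit = 3.

Final answer: 3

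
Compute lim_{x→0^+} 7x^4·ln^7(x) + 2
The product is a 0·∞ indeterminate form at x → 0⁺.
Rewrite the product as 7·ln^7(x) / x^(-4) and apply L'Hôpital, or use the standard hierarchy x^(-4) ≫ |ln x|^7 as x → 0⁺.
The indeterminate product → 0, so the limit = 2.

Final answer: 2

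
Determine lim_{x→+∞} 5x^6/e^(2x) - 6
The quotient is an ∞/∞ indeterminate form as x → +∞.
The exponential denominator e^(2x) dominates the polynomial numerator (e^x ≫ x^6 as x → ∞), so the quotient → 0.
Adding the constant: 0 - 6 = -6. Limit = -6.

Final answer: -6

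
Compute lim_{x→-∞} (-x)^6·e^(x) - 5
The product is a 0·∞ indeterminate form at x → -∞.
Rewrite the product as (-x)^6 / e^(-x) (an ∞/∞ form) and apply L'Hôpital, or use the standard hierarchy e^(|x|) ≫ |(-x)^6| as x → -∞.
The indeterminate product → 0, so the limit = -5.

Final answer: -5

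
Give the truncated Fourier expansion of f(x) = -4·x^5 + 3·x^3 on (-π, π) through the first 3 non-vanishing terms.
(-996 - 8·π^4 + 166·π^2)·sin(x) + (-23·π^2 + 69/2 + 4·π^4)·sin(2·x) + (-8·π^4/3 - 428/81 + 214·π^2/27)·sin(3·x)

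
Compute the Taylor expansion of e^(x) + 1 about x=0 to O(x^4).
x^3/6 + x^2/2 + x + 2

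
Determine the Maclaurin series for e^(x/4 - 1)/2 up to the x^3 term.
x^3·e^(-1)/768 + x^2·e^(-1)/64 + x·e^(-1)/8 + e^(-1)/2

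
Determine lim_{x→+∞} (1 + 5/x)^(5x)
As x → +∞: write (1 + 5/x)^(5x) = ((1 + 5/x)^x)^5 → (e^5)^5 = e^25.
Limit = e^(25).

Final answer: e^(25)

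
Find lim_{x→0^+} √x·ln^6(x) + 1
The product is a 0·∞ indeterminate form at x → 0⁺.
Rewrite the product as ln^6(x) / x^(-1/2) and apply L'Hôpital, or use the standard hierarchy x^(-1/2) ≫ |ln x|^6 as x → 0⁺.
The indeterminate product → 0, so the limit = 1.

Final answer: 1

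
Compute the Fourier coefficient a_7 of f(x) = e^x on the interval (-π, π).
a_7 = (1/π) ∫_{-π}^{π} f(x)·cos(7x) dx.
Evaluate the integral (use parity and integration by parts as needed): a_7 = (1 - e^(2·π))·e^(-π)/(50·π).

Final answer: (1 - e^(2·π))·e^(-π)/(50·π)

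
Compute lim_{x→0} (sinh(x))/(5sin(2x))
Both numerator and denominator → 0 as x → 0; this is a 0/0 indeterminate form.
Expand each to leading order near x = 0: numerator ~ x, denominator ~ 10·x.
The limit of the ratio is 1/10.

Final answer: 1/10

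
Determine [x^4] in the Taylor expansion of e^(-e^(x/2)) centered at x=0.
Expand to order 4: e^(-e^(x/2)) = x^4·e^(-1)/384 + x^3·e^(-1)/48 - x·e^(-1)/2 + e^(-1) + O(x^5).
The coefficient of x^4 is e^(-1)/384.

Final answer: e^(-1)/384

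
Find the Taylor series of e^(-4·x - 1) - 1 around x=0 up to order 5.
-128·x^5·e^(-1)/15 + 32·x^4·e^(-1)/3 - 32·x^3·e^(-1)/3 + 8·x^2·e^(-1) - 4·x·e^(-1) - 1 + e^(-1)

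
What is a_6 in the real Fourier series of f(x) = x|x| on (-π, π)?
a_6 = (1/π) ∫_{-π}^{π} f(x)·cos(6x) dx.
Evaluate the integral (use parity and integration by parts as needed): a_6 = 0.

Final answer: 0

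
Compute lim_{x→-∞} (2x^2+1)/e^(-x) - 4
The quotient is an ∞/∞ indeterminate form as x → -∞.
Compare growth rates of the dominant terms (exponentials ≫ polynomials ≫ logarithms), or apply L'Hôpital's rule; the quotient → 0.
Adding the constant: 0 - 4 = -4. Limit = -4.

Final answer: -4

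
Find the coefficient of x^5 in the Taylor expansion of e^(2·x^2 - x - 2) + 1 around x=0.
-281·e^(-2)/120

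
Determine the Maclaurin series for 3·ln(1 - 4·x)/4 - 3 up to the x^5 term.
-768·x^5/5 - 48·x^4 - 16·x^3 - 6·x^2 - 3·x - 3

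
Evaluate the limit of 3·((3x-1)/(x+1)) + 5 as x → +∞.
Evaluate the dominant behaviour as x → +∞; each term tends to a finite value or vanishes.
Limit = 14.

Final answer: 14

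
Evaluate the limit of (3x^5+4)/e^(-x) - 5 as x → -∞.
The quotient is an ∞/∞ indeterminate form as x → -∞.
Compare growth rates of the dominant terms (exponentials ≫ polynomials ≫ logarithms), or apply L'Hôpital's rule; the quotient → 0.
Adding the constant: 0 - 5 = -5. Limit = -5.

Final answer: -5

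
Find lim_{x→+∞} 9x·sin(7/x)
As x → +∞: let u = 7/x → 0⁺; then 9·x·sin(7/x) = 9·7·sin(u)/u → 9·7·1 = 63.
Limit = 63.

Final answer: 63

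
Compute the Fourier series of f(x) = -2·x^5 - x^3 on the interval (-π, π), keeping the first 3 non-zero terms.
(-468 - 4·π^4 + 78·π^2)·sin(x) + (-9·π^2 + 27/2 + 2·π^4)·sin(2·x) + (-4·π^4/3 - 124/81 + 62·π^2/27)·sin(3·x)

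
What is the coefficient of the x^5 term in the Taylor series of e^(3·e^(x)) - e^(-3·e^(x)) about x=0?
Expand to order 5: e^(3·e^(x)) - e^(-3·e^(x)) = x^5·(-e^(-3)/5 + 311·e^(3)/20) + x^4·(7·e^(-3)/8 + 103·e^(3)/8) + x^3·(e^(-3)/2 + 19·e^(3)/2) + x^2·(-3·e^(-3) + 6·e^(3)) + x·(3·e^(-3) + 3·e^(3)) - e^(-3) + e^(3) + O(x^6).
The coefficient of x^5 is -e^(-3)/5 + 311·e^(3)/20.

Final answer: -e^(-3)/5 + 311·e^(3)/20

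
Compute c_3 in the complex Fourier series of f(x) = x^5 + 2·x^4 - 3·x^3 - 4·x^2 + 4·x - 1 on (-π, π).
Compute the real Fourier coefficients first: a_3 = 80/27 - 16·π^2/9, b_3 = -94·π^2/27 + 404/81 + 2·π^4/3.
Then c_3 = (a_3 − i·b_3)/2 = -8·π^2/9 + 40/27 - i·π^4/3 - 202·i/81 + 47·i·π^2/27.

Final answer: -8·π^2/9 + 40/27 - i·π^4/3 - 202·i/81 + 47·i·π^2/27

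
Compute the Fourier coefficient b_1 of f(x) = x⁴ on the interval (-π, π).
b_1 = (1/π) ∫_{-π}^{π} f(x)·sin(1x) dx.
Evaluate the integral (use parity and integration by parts as needed): b_1 = 0.

Final answer: 0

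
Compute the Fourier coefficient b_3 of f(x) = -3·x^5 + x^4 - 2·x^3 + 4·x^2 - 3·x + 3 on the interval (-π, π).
b_3 = (1/π) ∫_{-π}^{π} f(x)·sin(3x) dx.
Evaluate the integral (use parity and integration by parts as needed): b_3 = -2·π^4 - 110/27 + 28·π^2/9.

Final answer: -2·π^4 - 110/27 + 28·π^2/9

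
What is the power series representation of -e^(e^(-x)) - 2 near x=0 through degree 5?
13·e·x^5/30 - 5·e·x^4/8 + 5·e·x^3/6 - e·x^2 + e·x - e - 2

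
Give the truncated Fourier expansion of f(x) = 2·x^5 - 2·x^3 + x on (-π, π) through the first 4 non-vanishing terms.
(-84·π^2 + 4·π^4 + 506)·sin(x) + (-2·π^4 - 19 + 12·π^2)·sin(2·x) + (-116·π^2/27 + 286/81 + 4·π^4/3)·sin(3·x) + (-π^4 - 43/32 + 9·π^2/4)·sin(4·x)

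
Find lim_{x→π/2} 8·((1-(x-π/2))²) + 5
Direct substitution at x = π/2 gives 13.

Final answer: 13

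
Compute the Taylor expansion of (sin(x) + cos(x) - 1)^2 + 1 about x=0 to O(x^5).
-x^4/12 - x^3 + x^2 + 1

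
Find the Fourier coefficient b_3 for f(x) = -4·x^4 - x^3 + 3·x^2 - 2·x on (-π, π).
b_3 = (1/π) ∫_{-π}^{π} f(x)·sin(3x) dx.
Evaluate the integral (use parity and integration by parts as needed): b_3 = -2·π^2/3 - 8/9.

Final answer: -2·π^2/3 - 8/9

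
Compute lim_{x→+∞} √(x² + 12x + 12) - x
This is an ∞ − ∞ indeterminate form.
Multiply and divide by the conjugate √(x²+12x + 12) + x; the x² terms cancel, leaving (12x + 12)/(√(x²+12x + 12)+x) → 12/2 = 6.
Limit = 6.

Final answer: 6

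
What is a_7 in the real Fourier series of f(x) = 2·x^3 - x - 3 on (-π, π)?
a_7 = (1/π) ∫_{-π}^{π} f(x)·cos(7x) dx.
Evaluate the integral (use parity and integration by parts as needed): a_7 = 0.

Final answer: 0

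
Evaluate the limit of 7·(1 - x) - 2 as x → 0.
Direct substitution at x = 0 gives 5.

Final answer: 5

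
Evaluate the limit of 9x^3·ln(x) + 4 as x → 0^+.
The product is a 0·∞ indeterminate form at x → 0⁺.
Rewrite the product as 9·ln(x) / x^(-3) and apply L'Hôpital, or use the standard hierarchy x^(-3) ≫ |ln x| as x → 0⁺.
The indeterminate product → 0, so the limit = 4.

Final answer: 4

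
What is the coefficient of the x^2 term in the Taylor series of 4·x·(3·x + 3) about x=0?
Expand to order 2: 4·x·(3·x + 3) = 12·x^2 + 12·x + O(x^3).
The coefficient of x^2 is 12.

Final answer: 12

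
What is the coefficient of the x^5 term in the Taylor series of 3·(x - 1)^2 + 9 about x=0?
Expand to order 5: 3·(x - 1)^2 + 9 = 3·x^2 - 6·x + 12 + O(x^6).
The coefficient of x^5 is 0.

Final answer: 0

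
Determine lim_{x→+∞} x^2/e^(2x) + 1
The quotient is an ∞/∞ indeterminate form as x → +∞.
The exponential denominator e^(2x) dominates the polynomial numerator (e^x ≫ x^2 as x → ∞), so the quotient → 0.
Adding the constant: 0 + 1 = 1. Limit = 1.

Final answer: 1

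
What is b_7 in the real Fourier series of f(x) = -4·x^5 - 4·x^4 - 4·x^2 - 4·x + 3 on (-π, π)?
b_7 = (1/π) ∫_{-π}^{π} f(x)·sin(7x) dx.
Evaluate the integral (use parity and integration by parts as needed): b_7 = -8·π^4/7 - 20168/16807 + 160·π^2/343.

Final answer: -8·π^4/7 - 20168/16807 + 160·π^2/343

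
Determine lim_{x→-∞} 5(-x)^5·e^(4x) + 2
The product is a 0·∞ indeterminate form at x → -∞.
Rewrite the product as 5(-x)^5 / e^(-4x) (an ∞/∞ form) and apply L'Hôpital, or use the standard hierarchy e^(4|x|) ≫ |(-x)^5| as x → -∞.
The indeterminate product → 0, so the limit = 2.

Final answer: 2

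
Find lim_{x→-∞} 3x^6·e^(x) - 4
The product is a 0·∞ indeterminate form at x → -∞.
Rewrite the product as 3x^6 / e^(-x) (an ∞/∞ form) and apply L'Hôpital, or use the standard hierarchy e^(|x|) ≫ |x^6| as x → -∞.
The indeterminate product → 0, so the limit = -4.

Final answer: -4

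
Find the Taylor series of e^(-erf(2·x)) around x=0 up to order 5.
x^5·(-32/(5·√(π)) - 128/(15·π^(5/2)) + 128/(3·π^(3/2))) + x^4·(-64/(3·π) + 32/(3·π^2)) + x^3·(-32/(3·π^(3/2)) + 16/(3·√(π))) + 8·x^2/π - 4·x/√(π) + 1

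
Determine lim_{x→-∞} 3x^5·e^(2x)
This is a 0·∞ indeterminate form at x → -∞.
Rewrite the product as 3x^5 / e^(-2x) (an ∞/∞ form) and apply L'Hôpital, or use the standard hierarchy e^(2|x|) ≫ |x^5| as x → -∞.
The indeterminate product → 0, so the limit = 0.

Final answer: 0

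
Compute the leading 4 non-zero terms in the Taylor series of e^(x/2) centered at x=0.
x^3/48 + x^2/8 + x/2 + 1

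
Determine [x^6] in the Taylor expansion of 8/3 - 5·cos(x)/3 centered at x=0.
Expand to order 6: 8/3 - 5·cos(x)/3 = x^6/432 - 5·x^4/72 + 5·x^2/6 + 1 + O(x^7).
The coefficient of x^6 is 1/432.

Final answer: 1/432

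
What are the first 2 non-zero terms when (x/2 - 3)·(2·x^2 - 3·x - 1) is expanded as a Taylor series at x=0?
17·x/2 + 3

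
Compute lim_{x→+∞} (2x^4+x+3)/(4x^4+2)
This is an ∞/∞ indeterminate form as x → +∞.
Divide numerator and denominator by x^4 and let the lower-order terms vanish; the leading terms give 2/4 = 1/2.
Limit = 1/2.

Final answer: 1/2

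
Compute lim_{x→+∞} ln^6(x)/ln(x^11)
This is an ∞/∞ indeterminate form as x → +∞.
Write ln(x^11) = 11·ln(x), reducing the quotient to ln^5(x)/11 → ∞.
Limit = ∞.

Final answer: ∞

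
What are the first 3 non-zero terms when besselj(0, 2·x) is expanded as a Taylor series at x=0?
x^4/4 - x^2 + 1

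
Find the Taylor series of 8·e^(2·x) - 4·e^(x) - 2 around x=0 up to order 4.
31·x^4/6 + 10·x^3 + 14·x^2 + 12·x + 2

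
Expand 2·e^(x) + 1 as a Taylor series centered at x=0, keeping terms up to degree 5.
x^5/60 + x^4/12 + x^3/3 + x^2 + 2·x + 3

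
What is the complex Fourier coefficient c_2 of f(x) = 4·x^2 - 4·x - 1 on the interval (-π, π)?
Compute the real Fourier coefficients first: a_2 = 4, b_2 = 4.
Then c_2 = (a_2 − i·b_2)/2 = 2 - 2·i.

Final answer: 2 - 2·i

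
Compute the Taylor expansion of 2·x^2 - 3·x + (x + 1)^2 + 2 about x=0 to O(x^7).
3·x^2 - x + 3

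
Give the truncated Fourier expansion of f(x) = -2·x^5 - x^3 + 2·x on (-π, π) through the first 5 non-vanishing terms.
(-464 - 4·π^4 + 78·π^2)·sin(x) + (-9·π^2 + 23/2 + 2·π^4)·sin(2·x) + (-4·π^4/3 - 16/81 + 62·π^2/27)·sin(3·x) + (-3·π^2/4 - 23/32 + π^4)·sin(4·x) + (-4·π^4/5 + 464/625 + 6·π^2/25)·sin(5·x)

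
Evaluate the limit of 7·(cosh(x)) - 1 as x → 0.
Direct substitution at x = 0 gives 6.

Final answer: 6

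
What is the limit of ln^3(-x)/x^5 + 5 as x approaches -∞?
The quotient is an ∞/∞ indeterminate form as x → -∞.
Compare growth rates of the dominant terms (exponentials ≫ polynomials ≫ logarithms), or apply L'Hôpital's rule; the quotient → 0.
Adding the constant: 0 + 5 = 5. Limit = 5.

Final answer: 5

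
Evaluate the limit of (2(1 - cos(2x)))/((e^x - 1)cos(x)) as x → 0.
Both numerator and denominator → 0 as x → 0; this is a 0/0 indeterminate form.
Expand each to leading order near x = 0: numerator ~ 4·x^2, denominator ~ x.
The limit of the ratio is 0.

Final answer: 0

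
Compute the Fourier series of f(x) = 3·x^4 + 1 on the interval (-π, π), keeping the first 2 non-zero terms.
(144 - 24·π^2)·cos(x) + 1 + 3·π^4/5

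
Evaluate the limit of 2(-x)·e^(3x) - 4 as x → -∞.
The product is a 0·∞ indeterminate form at x → -∞.
Rewrite the product as 2(-x) / e^(-3x) (an ∞/∞ form) and apply L'Hôpital, or use the standard hierarchy e^(3|x|) ≫ |(-x)| as x → -∞.
The indeterminate product → 0, so the limit = -4.

Final answer: -4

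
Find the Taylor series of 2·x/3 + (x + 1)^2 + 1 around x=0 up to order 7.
x^2 + 8·x/3 + 2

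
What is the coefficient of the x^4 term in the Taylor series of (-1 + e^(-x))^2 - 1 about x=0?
Expand to order 4: (-1 + e^(-x))^2 - 1 = 7·x^4/12 - x^3 + x^2 - 1 + O(x^5).
The coefficient of x^4 is 7/12.

Final answer: 7/12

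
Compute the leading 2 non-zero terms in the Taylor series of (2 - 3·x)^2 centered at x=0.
4 - 12·x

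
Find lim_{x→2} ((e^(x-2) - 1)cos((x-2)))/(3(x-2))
Both numerator and denominator → 0 as x → 2; this is a 0/0 indeterminate form.
Expand each to leading order near x = 2: numerator ~ (x - 2), denominator ~ 3·(x - 2).
The limit of the ratio is 1/3.

Final answer: 1/3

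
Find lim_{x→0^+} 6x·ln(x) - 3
The product is a 0·∞ indeterminate form at x → 0⁺.
Rewrite the product as 6·ln(x) / x^(-1) and apply L'Hôpital, or use the standard hierarchy x^(-1) ≫ |ln x| as x → 0⁺.
The indeterminate product → 0, so the limit = -3.

Final answer: -3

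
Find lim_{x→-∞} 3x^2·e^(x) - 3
The product is a 0·∞ indeterminate form at x → -∞.
Rewrite the product as 3x^2 / e^(-x) (an ∞/∞ form) and apply L'Hôpital, or use the standard hierarchy e^(|x|) ≫ |x^2| as x → -∞.
The indeterminate product → 0, so the limit = -3.

Final answer: -3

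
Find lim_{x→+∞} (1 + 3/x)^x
As x → +∞: this is the defining limit (1 + 3/x)^x → e^3.
Limit = e^(3).

Final answer: e^(3)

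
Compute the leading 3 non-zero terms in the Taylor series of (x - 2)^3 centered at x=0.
-6·x^2 + 12·x - 8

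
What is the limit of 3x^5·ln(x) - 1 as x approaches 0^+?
The product is a 0·∞ indeterminate form at x → 0⁺.
Rewrite the product as 3·ln(x) / x^(-5) and apply L'Hôpital, or use the standard hierarchy x^(-5) ≫ |ln x| as x → 0⁺.
The indeterminate product → 0, so the limit = -1.

Final answer: -1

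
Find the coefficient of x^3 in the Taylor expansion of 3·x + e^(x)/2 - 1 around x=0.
Expand to order 3: 3·x + e^(x)/2 - 1 = x^3/12 + x^2/4 + 7·x/2 - 1/2 + O(x^4).
The coefficient of x^3 is 1/12.

Final answer: 1/12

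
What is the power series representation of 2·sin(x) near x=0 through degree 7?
-x^7/2520 + x^5/60 - x^3/3 + 2·x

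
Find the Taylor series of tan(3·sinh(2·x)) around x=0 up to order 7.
280328·x^7/15 + 5908·x^5/5 + 76·x^3 + 6·x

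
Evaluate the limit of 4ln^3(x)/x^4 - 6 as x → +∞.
The quotient is an ∞/∞ indeterminate form as x → +∞.
The polynomial denominator x^4 dominates the logarithmic numerator (any positive power of x ≫ ln^3(x) as x → ∞), so the quotient → 0.
Adding the constant: 0 - 6 = -6. Limit = -6.

Final answer: -6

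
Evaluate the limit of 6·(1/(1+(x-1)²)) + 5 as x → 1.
Direct substitution at x = 1 gives 11.

Final answer: 11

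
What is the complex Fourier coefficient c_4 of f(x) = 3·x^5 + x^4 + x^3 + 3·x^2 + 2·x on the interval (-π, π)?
Compute the real Fourier coefficients first: a_4 = 9/16 + π^2/2, b_4 = -3·π^4/2 - 97/64 + 11·π^2/8.
Then c_4 = (a_4 − i·b_4)/2 = 9/32 + π^2/4 - 11·i·π^2/16 + 97·i/128 + 3·i·π^4/4.

Final answer: 9/32 + π^2/4 - 11·i·π^2/16 + 97·i/128 + 3·i·π^4/4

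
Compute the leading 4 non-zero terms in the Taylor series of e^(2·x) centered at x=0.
4·x^3/3 + 2·x^2 + 2·x + 1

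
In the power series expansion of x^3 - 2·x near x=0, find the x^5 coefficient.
Expand to order 5: x^3 - 2·x = x^3 - 2·x + O(x^6).
The coefficient of x^5 is 0.

Final answer: 0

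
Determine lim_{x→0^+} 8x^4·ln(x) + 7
The product is a 0·∞ indeterminate form at x → 0⁺.
Rewrite the product as 8·ln(x) / x^(-4) and apply L'Hôpital, or use the standard hierarchy x^(-4) ≫ |ln x| as x → 0⁺.
The indeterminate product → 0, so the limit = 7.

Final answer: 7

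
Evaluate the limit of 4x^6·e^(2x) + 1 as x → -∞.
The product is a 0·∞ indeterminate form at x → -∞.
Rewrite the product as 4x^6 / e^(-2x) (an ∞/∞ form) and apply L'Hôpital, or use the standard hierarchy e^(2|x|) ≫ |x^6| as x → -∞.
The indeterminate product → 0, so the limit = 1.

Final answer: 1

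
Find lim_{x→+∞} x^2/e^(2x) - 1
The quotient is an ∞/∞ indeterminate form as x → +∞.
The exponential denominator e^(2x) dominates the polynomial numerator (e^x ≫ x^2 as x → ∞), so the quotient → 0.
Adding the constant: 0 - 1 = -1. Limit = -1.

Final answer: -1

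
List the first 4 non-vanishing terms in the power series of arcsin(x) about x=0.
5·x^7/112 + 3·x^5/40 + x^3/6 + x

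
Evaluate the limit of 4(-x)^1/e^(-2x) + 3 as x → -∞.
The quotient is an ∞/∞ indeterminate form as x → -∞.
Compare growth rates of the dominant terms (exponentials ≫ polynomials ≫ logarithms), or apply L'Hôpital's rule; the quotient → 0.
Adding the constant: 0 + 3 = 3. Limit = 3.

Final answer: 3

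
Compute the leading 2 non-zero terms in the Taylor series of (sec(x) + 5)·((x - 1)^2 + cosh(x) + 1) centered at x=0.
18 - 12·x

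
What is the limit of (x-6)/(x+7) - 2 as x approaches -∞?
Evaluate the dominant behaviour as x → -∞; each term tends to a finite value or vanishes.
Limit = -1.

Final answer: -1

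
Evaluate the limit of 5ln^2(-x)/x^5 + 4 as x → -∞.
The quotient is an ∞/∞ indeterminate form as x → -∞.
Compare growth rates of the dominant terms (exponentials ≫ polynomials ≫ logarithms), or apply L'Hôpital's rule; the quotient → 0.
Adding the constant: 0 + 4 = 4. Limit = 4.

Final answer: 4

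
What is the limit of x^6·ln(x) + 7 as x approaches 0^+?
The product is a 0·∞ indeterminate form at x → 0⁺.
Rewrite the product as ln(x) / x^(-6) and apply L'Hôpital, or use the standard hierarchy x^(-6) ≫ |ln x| as x → 0⁺.
The indeterminate product → 0, so the limit = 7.

Final answer: 7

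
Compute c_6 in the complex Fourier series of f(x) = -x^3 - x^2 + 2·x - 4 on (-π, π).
Compute the real Fourier coefficients first: a_6 = -1/9, b_6 = -13/18 + π^2/3.
Then c_6 = (a_6 − i·b_6)/2 = -1/18 - i·π^2/6 + 13·i/36.

Final answer: -1/18 - i·π^2/6 + 13·i/36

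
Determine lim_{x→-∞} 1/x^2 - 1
Evaluate the dominant behaviour as x → -∞; each term tends to a finite value or vanishes.
Limit = -1.

Final answer: -1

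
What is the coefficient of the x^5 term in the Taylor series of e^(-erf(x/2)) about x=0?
Expand to order 5: e^(-erf(x/2)) = x^5·(-1/(160·√(π)) - 1/(120·π^(5/2)) + 1/(24·π^(3/2))) + x^4·(-1/(12·π) + 1/(24·π^2)) + x^3·(-1/(6·π^(3/2)) + 1/(12·√(π))) + x^2/(2·π) - x/√(π) + 1 + O(x^6).
The coefficient of x^5 is -1/(160·√(π)) - 1/(120·π^(5/2)) + 1/(24·π^(3/2)).

Final answer: -1/(160·√(π)) - 1/(120·π^(5/2)) + 1/(24·π^(3/2))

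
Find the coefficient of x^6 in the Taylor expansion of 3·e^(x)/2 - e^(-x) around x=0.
Expand to order 6: 3·e^(x)/2 - e^(-x) = x^6/1440 + x^5/48 + x^4/48 + 5·x^3/12 + x^2/4 + 5·x/2 + 1/2 + O(x^7).
The coefficient of x^6 is 1/1440.

Final answer: 1/1440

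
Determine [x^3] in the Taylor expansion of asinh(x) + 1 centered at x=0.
Expand to order 3: asinh(x) + 1 = -x^3/6 + x + 1 + O(x^4).
The coefficient of x^3 is -1/6.

Final answer: -1/6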